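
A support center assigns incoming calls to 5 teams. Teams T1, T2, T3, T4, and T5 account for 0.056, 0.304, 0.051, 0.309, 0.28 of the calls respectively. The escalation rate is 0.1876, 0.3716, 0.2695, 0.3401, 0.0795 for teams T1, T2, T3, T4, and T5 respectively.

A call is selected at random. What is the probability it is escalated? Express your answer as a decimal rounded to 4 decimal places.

P(E) ≈ 0.2646

P(E) = P(E|T1)·P(T1) + P(E|T2)·P(T2) + P(E|T3)·P(T3) + P(E|T4)·P(T4) + P(E|T5)·P(T5)
      = 0.1876·0.056 + 0.3716·0.304 + 0.2695·0.051 + 0.3401·0.309 + 0.0795·0.28
      = 0.0105056 + 0.1129664 + 0.0137445 + 0.1050909 + 0.02226 = 0.2645674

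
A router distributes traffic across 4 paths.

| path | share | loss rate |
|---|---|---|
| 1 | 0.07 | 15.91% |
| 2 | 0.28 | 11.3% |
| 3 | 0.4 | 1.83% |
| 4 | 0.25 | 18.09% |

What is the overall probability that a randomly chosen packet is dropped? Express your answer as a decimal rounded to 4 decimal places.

P(L) = P(L|1)·P(1) + P(L|2)·P(2) + P(L|3)·P(3) + P(L|4)·P(4)
      = 0.1591·0.07 + 0.113·0.28 + 0.0183·0.4 + 0.1809·0.25
      = 0.011137 + 0.03164 + 0.00732 + 0.045225 = 0.095322

0.0953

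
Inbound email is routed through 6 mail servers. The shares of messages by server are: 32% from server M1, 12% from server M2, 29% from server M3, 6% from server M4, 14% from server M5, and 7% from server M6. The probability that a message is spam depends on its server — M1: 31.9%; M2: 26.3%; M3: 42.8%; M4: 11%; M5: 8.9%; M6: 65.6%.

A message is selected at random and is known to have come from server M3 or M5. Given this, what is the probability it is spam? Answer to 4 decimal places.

0.3176

Let J = {M3, M5}.
P(J) = 0.29 + 0.14 = 0.43.
P(S ∩ J) = 0.428·0.29 + 0.089·0.14 = 0.12412 + 0.01246 = 0.13658.
P(S | J) = 0.13658 / 0.43 = 0.317628…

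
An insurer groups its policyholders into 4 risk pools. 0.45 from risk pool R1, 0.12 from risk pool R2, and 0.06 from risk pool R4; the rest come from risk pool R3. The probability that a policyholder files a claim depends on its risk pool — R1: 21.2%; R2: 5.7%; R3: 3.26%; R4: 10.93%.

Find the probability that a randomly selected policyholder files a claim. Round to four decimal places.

P(R3) = 1 − (0.45 + 0.12 + 0.06) = 0.37.
By the law of total probability,
P(C) = P(C|R1)·P(R1) + P(C|R2)·P(R2) + P(C|R3)·P(R3) + P(C|R4)·P(R4)
      = 0.212·0.45 + 0.057·0.12 + 0.0326·0.37 + 0.1093·0.06
      = 0.0954 + 0.00684 + 0.012062 + 0.006558 = 0.12086

P(C) ≈ 0.1209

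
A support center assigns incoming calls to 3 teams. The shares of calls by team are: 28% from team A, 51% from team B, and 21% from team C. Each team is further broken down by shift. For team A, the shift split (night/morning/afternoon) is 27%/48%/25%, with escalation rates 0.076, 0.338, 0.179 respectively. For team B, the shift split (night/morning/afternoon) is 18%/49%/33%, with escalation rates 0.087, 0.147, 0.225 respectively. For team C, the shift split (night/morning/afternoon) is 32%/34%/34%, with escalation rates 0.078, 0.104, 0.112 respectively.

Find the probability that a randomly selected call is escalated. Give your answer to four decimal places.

P(E|A) = 0.27·0.076 + 0.48·0.338 + 0.25·0.179 = 0.02052 + 0.16224 + 0.04475 = 0.22751
P(E|B) = 0.18·0.087 + 0.49·0.147 + 0.33·0.225 = 0.01566 + 0.07203 + 0.07425 = 0.16194
P(E|C) = 0.32·0.078 + 0.34·0.104 + 0.34·0.112 = 0.02496 + 0.03536 + 0.03808 = 0.0984
Then overall,
P(E) = 0.28·0.22751 + 0.51·0.16194 + 0.21·0.0984
      = 0.0637028 + 0.0825894 + 0.020664 = 0.1669562

0.1670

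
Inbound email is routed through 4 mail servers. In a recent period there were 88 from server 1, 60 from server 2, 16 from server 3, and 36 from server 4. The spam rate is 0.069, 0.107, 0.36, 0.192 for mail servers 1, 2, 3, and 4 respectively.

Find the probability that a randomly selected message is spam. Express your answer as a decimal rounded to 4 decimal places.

P(S) ≈ 0.1258

Total: 88 + 60 + 16 + 36 = 200.
P(1) = 88/200 = 0.44. P(2) = 60/200 = 0.3. P(3) = 16/200 = 0.08. P(4) = 36/200 = 0.18.
P(S) = P(S|1)·P(1) + P(S|2)·P(2) + P(S|3)·P(3) + P(S|4)·P(4)
      = 0.069·0.44 + 0.107·0.3 + 0.36·0.08 + 0.192·0.18
      = 0.03036 + 0.0321 + 0.0288 + 0.03456 = 0.12582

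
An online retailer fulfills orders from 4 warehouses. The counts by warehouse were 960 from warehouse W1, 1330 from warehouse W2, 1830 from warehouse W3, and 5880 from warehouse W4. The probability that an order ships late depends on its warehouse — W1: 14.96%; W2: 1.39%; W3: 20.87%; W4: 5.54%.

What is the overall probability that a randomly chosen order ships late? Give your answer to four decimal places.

P(L) ≈ 0.0870

Total: 960 + 1330 + 1830 + 5880 = 10000.
P(W1) = 960/10000 = 0.096. P(W2) = 1330/10000 = 0.133. P(W3) = 1830/10000 = 0.183. P(W4) = 5880/10000 = 0.588.
P(L) = P(L|W1)·P(W1) + P(L|W2)·P(W2) + P(L|W3)·P(W3) + P(L|W4)·P(W4)
      = 0.1496·0.096 + 0.0139·0.133 + 0.2087·0.183 + 0.0554·0.588
      = 0.0143616 + 0.0018487 + 0.0381921 + 0.0325752 = 0.0869776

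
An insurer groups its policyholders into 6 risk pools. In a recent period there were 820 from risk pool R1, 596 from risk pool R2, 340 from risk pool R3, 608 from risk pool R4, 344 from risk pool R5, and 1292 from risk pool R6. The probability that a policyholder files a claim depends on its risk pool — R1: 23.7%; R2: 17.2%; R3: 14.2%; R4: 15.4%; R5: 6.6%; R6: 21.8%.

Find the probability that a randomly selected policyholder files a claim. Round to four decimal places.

Total: 820 + 596 + 340 + 608 + 344 + 1292 = 4000.
P(R1) = 820/4000 = 0.205. P(R2) = 596/4000 = 0.149. P(R3) = 340/4000 = 0.085. P(R4) = 608/4000 = 0.152. P(R5) = 344/4000 = 0.086. P(R6) = 1292/4000 = 0.323.
P(C) = P(C|R1)·P(R1) + P(C|R2)·P(R2) + P(C|R3)·P(R3) + P(C|R4)·P(R4) + P(C|R5)·P(R5) + P(C|R6)·P(R6)
      = 0.237·0.205 + 0.172·0.149 + 0.142·0.085 + 0.154·0.152 + 0.066·0.086 + 0.218·0.323
      = 0.048585 + 0.025628 + 0.01207 + 0.023408 + 0.005676 + 0.070414 = 0.185781

P(C) ≈ 0.1858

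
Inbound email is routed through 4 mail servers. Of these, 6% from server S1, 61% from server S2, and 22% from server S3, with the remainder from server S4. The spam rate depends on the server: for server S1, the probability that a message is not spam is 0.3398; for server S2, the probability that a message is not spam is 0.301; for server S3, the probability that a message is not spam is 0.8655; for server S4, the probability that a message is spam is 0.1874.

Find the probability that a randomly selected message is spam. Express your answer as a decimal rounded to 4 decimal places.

P(S4) = 1 − (0.06 + 0.61 + 0.22) = 0.11.
P(S|S1) = 1 − 0.3398 = 0.6602.
P(S|S2) = 1 − 0.301 = 0.699.
P(S|S3) = 1 − 0.8655 = 0.1345.
By the law of total probability,
P(S) = P(S|S1)·P(S1) + P(S|S2)·P(S2) + P(S|S3)·P(S3) + P(S|S4)·P(S4)
      = 0.6602·0.06 + 0.699·0.61 + 0.1345·0.22 + 0.1874·0.11
      = 0.039612 + 0.42639 + 0.02959 + 0.020614 = 0.516206

0.5162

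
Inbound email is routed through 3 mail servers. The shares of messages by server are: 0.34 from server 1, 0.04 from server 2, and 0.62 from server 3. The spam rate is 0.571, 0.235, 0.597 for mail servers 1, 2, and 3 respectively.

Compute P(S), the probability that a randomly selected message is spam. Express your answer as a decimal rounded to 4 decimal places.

P(S) ≈ 0.5737

By the law of total probability,
P(S) = P(S|1)·P(1) + P(S|2)·P(2) + P(S|3)·P(3)
      = 0.571·0.34 + 0.235·0.04 + 0.597·0.62
      = 0.19414 + 0.0094 + 0.37014 = 0.57368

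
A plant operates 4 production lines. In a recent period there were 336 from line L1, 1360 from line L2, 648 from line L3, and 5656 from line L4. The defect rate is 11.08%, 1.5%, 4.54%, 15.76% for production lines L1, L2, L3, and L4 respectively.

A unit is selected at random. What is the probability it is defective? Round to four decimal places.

P(D) ≈ 0.1223

Total: 336 + 1360 + 648 + 5656 = 8000.
P(L1) = 336/8000 = 0.042. P(L2) = 1360/8000 = 0.17. P(L3) = 648/8000 = 0.081. P(L4) = 5656/8000 = 0.707.
Summing over the partition,
P(D) = P(D|L1)·P(L1) + P(D|L2)·P(L2) + P(D|L3)·P(L3) + P(D|L4)·P(L4)
      = 0.1108·0.042 + 0.015·0.17 + 0.0454·0.081 + 0.1576·0.707
      = 0.0046536 + 0.00255 + 0.0036774 + 0.1114232 = 0.1223042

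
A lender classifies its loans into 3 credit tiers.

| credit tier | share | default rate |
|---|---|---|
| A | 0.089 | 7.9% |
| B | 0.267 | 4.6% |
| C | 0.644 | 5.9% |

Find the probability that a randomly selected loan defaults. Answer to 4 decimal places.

P(D) ≈ 0.0573

Summing over the partition,
P(D) = P(D|A)·P(A) + P(D|B)·P(B) + P(D|C)·P(C)
      = 0.079·0.089 + 0.046·0.267 + 0.059·0.644
      = 0.007031 + 0.012282 + 0.037996 = 0.057309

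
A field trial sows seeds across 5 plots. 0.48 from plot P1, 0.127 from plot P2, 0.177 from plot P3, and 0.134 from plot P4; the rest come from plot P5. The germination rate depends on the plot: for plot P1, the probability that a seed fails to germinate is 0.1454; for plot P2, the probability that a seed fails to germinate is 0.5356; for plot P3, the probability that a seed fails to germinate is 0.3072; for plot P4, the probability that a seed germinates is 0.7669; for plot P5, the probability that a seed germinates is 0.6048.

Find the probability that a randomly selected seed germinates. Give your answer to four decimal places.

0.7442

P(P5) = 1 − (0.48 + 0.127 + 0.177 + 0.134) = 0.082.
P(G|P1) = 1 − 0.1454 = 0.8546.
P(G|P2) = 1 − 0.5356 = 0.4644.
P(G|P3) = 1 − 0.3072 = 0.6928.
P(G) = P(G|P1)·P(P1) + P(G|P2)·P(P2) + P(G|P3)·P(P3) + P(G|P4)·P(P4) + P(G|P5)·P(P5)
      = 0.8546·0.48 + 0.4644·0.127 + 0.6928·0.177 + 0.7669·0.134 + 0.6048·0.082
      = 0.410208 + 0.0589788 + 0.1226256 + 0.1027646 + 0.0495936 = 0.7441706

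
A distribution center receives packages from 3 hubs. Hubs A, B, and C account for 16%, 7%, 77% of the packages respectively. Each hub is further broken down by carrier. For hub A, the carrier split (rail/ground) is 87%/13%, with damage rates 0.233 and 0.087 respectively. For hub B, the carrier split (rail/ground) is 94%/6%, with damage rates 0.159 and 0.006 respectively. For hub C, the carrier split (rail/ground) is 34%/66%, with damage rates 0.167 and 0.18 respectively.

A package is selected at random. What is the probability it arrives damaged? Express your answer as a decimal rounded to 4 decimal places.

P(D) ≈ 0.1799

P(D|A) = 0.87·0.233 + 0.13·0.087 = 0.20271 + 0.01131 = 0.21402
P(D|B) = 0.94·0.159 + 0.06·0.006 = 0.14946 + 0.00036 = 0.14982
P(D|C) = 0.34·0.167 + 0.66·0.18 = 0.05678 + 0.1188 = 0.17558
By total probability over the outer partition,
P(D) = 0.16·0.21402 + 0.07·0.14982 + 0.77·0.17558
      = 0.0342432 + 0.0104874 + 0.1351966 = 0.1799272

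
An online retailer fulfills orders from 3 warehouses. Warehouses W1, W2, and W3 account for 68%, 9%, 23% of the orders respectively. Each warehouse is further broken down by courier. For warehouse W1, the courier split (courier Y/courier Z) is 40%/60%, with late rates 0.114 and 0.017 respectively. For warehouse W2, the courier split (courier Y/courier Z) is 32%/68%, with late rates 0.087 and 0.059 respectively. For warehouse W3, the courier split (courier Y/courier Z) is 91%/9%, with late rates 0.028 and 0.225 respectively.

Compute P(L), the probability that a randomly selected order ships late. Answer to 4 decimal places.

P(L) ≈ 0.0546

P(L|W1) = 0.4·0.114 + 0.6·0.017 = 0.0456 + 0.0102 = 0.0558
P(L|W2) = 0.32·0.087 + 0.68·0.059 = 0.02784 + 0.04012 = 0.06796
P(L|W3) = 0.91·0.028 + 0.09·0.225 = 0.02548 + 0.02025 = 0.04573
By total probability over the outer partition,
P(L) = 0.68·0.0558 + 0.09·0.06796 + 0.23·0.04573
      = 0.037944 + 0.0061164 + 0.0105179 = 0.0545783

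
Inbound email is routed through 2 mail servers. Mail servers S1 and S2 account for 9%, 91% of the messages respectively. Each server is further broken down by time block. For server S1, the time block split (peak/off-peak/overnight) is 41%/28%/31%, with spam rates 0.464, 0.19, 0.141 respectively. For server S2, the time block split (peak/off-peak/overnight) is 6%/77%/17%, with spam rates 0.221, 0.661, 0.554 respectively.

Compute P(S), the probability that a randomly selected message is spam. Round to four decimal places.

P(S) ≈ 0.5868

P(S|S1) = 0.41·0.464 + 0.28·0.19 + 0.31·0.141 = 0.19024 + 0.0532 + 0.04371 = 0.28715
P(S|S2) = 0.06·0.221 + 0.77·0.661 + 0.17·0.554 = 0.01326 + 0.50897 + 0.09418 = 0.61641
By total probability over the outer partition,
P(S) = 0.09·0.28715 + 0.91·0.61641
      = 0.0258435 + 0.5609331 = 0.5867766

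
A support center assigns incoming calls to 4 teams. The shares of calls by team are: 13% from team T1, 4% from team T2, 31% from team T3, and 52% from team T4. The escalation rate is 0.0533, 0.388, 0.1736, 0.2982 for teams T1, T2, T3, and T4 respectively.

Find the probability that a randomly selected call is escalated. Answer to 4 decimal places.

0.2313

Using total probability over the partition,
P(E) = P(E|T1)·P(T1) + P(E|T2)·P(T2) + P(E|T3)·P(T3) + P(E|T4)·P(T4)
      = 0.0533·0.13 + 0.388·0.04 + 0.1736·0.31 + 0.2982·0.52
      = 0.006929 + 0.01552 + 0.053816 + 0.155064 = 0.231329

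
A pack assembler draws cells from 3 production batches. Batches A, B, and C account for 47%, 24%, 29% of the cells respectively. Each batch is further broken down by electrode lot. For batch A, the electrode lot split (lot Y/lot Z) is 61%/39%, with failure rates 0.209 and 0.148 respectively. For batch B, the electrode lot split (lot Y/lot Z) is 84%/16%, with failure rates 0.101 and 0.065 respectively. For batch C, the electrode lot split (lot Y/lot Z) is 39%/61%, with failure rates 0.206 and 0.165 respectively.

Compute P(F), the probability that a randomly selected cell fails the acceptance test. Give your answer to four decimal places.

P(F|A) = 0.61·0.209 + 0.39·0.148 = 0.12749 + 0.05772 = 0.18521
P(F|B) = 0.84·0.101 + 0.16·0.065 = 0.08484 + 0.0104 = 0.09524
P(F|C) = 0.39·0.206 + 0.61·0.165 = 0.08034 + 0.10065 = 0.18099
By total probability over the outer partition,
P(F) = 0.47·0.18521 + 0.24·0.09524 + 0.29·0.18099
      = 0.0870487 + 0.0228576 + 0.0524871 = 0.1623934

0.1624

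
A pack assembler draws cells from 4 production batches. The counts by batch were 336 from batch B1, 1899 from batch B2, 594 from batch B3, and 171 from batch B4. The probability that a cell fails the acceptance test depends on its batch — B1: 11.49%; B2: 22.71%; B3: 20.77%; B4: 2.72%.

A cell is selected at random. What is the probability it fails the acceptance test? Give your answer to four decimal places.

Total: 336 + 1899 + 594 + 171 = 3000.
P(B1) = 336/3000 = 0.112. P(B2) = 1899/3000 = 0.633. P(B3) = 594/3000 = 0.198. P(B4) = 171/3000 = 0.057.
P(F) = P(F|B1)·P(B1) + P(F|B2)·P(B2) + P(F|B3)·P(B3) + P(F|B4)·P(B4)
      = 0.1149·0.112 + 0.2271·0.633 + 0.2077·0.198 + 0.0272·0.057
      = 0.0128688 + 0.1437543 + 0.0411246 + 0.0015504 = 0.1992981

P(F) ≈ 0.1993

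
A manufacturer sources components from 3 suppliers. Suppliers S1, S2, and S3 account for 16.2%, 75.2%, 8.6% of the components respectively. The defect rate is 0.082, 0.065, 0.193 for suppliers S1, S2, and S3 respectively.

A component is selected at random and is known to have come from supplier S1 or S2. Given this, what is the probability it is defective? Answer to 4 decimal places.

Let S = {S1, S2}.
P(S) = 0.162 + 0.752 = 0.914.
P(D ∩ S) = 0.082·0.162 + 0.065·0.752 = 0.013284 + 0.04888 = 0.062164.
P(D | S) = 0.062164 / 0.914 = 0.068013…

0.0680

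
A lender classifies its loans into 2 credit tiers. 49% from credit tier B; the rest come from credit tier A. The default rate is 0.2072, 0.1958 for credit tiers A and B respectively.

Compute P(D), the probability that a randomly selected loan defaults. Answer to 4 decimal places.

P(D) ≈ 0.2016

P(A) = 1 − (0.49) = 0.51.
Using total probability over the partition,
P(D) = P(D|A)·P(A) + P(D|B)·P(B)
      = 0.2072·0.51 + 0.1958·0.49
      = 0.105672 + 0.095942 = 0.201614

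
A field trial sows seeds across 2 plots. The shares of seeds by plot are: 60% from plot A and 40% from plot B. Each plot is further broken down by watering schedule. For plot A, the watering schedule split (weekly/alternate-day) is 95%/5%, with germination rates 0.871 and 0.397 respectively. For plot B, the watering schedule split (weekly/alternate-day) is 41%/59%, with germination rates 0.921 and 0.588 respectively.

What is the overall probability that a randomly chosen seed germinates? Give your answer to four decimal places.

P(G|A) = 0.95·0.871 + 0.05·0.397 = 0.82745 + 0.01985 = 0.8473
P(G|B) = 0.41·0.921 + 0.59·0.588 = 0.37761 + 0.34692 = 0.72453
By total probability over the outer partition,
P(G) = 0.6·0.8473 + 0.4·0.72453
      = 0.50838 + 0.289812 = 0.798192

0.7982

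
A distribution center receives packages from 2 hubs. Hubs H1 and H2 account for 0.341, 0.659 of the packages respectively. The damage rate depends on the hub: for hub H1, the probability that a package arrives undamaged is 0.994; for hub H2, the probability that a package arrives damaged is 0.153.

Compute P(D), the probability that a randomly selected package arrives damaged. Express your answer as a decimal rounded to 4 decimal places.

0.1029

P(D|H1) = 1 − 0.994 = 0.006.
P(D) = P(D|H1)·P(H1) + P(D|H2)·P(H2)
      = 0.006·0.341 + 0.153·0.659
      = 0.002046 + 0.100827 = 0.102873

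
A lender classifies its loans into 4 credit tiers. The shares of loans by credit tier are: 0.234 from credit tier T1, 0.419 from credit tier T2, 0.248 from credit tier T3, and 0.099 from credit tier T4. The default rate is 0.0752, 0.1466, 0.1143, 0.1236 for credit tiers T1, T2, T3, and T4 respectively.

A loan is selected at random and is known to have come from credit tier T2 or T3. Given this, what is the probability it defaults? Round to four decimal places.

Let S = {T2, T3}.
P(S) = 0.419 + 0.248 = 0.667.
P(D ∩ S) = 0.1466·0.419 + 0.1143·0.248 = 0.0614254 + 0.0283464 = 0.0897718.
P(D | S) = 0.0897718 / 0.667 = 0.134590…

0.1346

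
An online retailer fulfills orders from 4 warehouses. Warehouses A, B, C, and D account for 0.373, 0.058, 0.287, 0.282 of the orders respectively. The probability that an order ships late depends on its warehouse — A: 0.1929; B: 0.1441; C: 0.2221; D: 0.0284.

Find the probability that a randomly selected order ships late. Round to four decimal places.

P(L) ≈ 0.1521

P(L) = P(L|A)·P(A) + P(L|B)·P(B) + P(L|C)·P(C) + P(L|D)·P(D)
      = 0.1929·0.373 + 0.1441·0.058 + 0.2221·0.287 + 0.0284·0.282
      = 0.0719517 + 0.0083578 + 0.0637427 + 0.0080088 = 0.152061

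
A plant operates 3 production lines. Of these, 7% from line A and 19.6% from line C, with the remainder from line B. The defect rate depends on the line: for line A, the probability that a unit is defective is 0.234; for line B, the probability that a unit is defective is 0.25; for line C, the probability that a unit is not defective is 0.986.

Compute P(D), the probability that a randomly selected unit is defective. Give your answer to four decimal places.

0.2026

P(B) = 1 − (0.07 + 0.196) = 0.734.
P(D|C) = 1 − 0.986 = 0.014.
P(D) = P(D|A)·P(A) + P(D|B)·P(B) + P(D|C)·P(C)
      = 0.234·0.07 + 0.25·0.734 + 0.014·0.196
      = 0.01638 + 0.1835 + 0.002744 = 0.202624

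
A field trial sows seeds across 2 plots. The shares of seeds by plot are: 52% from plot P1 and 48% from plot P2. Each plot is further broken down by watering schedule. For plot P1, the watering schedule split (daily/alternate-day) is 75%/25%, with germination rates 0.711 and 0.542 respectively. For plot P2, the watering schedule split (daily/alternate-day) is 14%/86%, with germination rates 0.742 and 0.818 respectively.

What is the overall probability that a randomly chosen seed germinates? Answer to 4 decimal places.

P(G) ≈ 0.7353

P(G|P1) = 0.75·0.711 + 0.25·0.542 = 0.53325 + 0.1355 = 0.66875
P(G|P2) = 0.14·0.742 + 0.86·0.818 = 0.10388 + 0.70348 = 0.80736
Then overall,
P(G) = 0.52·0.66875 + 0.48·0.80736
      = 0.34775 + 0.3875328 = 0.7352828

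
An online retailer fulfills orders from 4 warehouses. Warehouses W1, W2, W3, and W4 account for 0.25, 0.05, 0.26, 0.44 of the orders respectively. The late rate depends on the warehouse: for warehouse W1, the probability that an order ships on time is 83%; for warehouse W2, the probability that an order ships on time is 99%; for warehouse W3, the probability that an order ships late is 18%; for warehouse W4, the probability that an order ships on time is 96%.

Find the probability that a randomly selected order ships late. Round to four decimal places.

0.1074

P(L|W1) = 1 − 0.83 = 0.17.
P(L|W2) = 1 − 0.99 = 0.01.
P(L|W4) = 1 − 0.96 = 0.04.
Using total probability over the partition,
P(L) = P(L|W1)·P(W1) + P(L|W2)·P(W2) + P(L|W3)·P(W3) + P(L|W4)·P(W4)
      = 0.17·0.25 + 0.01·0.05 + 0.18·0.26 + 0.04·0.44
      = 0.0425 + 0.0005 + 0.0468 + 0.0176 = 0.1074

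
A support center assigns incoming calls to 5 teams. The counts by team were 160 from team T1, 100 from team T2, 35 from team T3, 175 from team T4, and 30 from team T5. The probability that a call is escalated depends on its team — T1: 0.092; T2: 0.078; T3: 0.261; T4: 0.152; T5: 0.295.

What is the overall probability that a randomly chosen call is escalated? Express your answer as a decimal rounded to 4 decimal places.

Total: 160 + 100 + 35 + 175 + 30 = 500.
P(T1) = 160/500 = 0.32. P(T2) = 100/500 = 0.2. P(T3) = 35/500 = 0.07. P(T4) = 175/500 = 0.35. P(T5) = 30/500 = 0.06.
Summing over the partition,
P(E) = P(E|T1)·P(T1) + P(E|T2)·P(T2) + P(E|T3)·P(T3) + P(E|T4)·P(T4) + P(E|T5)·P(T5)
      = 0.092·0.32 + 0.078·0.2 + 0.261·0.07 + 0.152·0.35 + 0.295·0.06
      = 0.02944 + 0.0156 + 0.01827 + 0.0532 + 0.0177 = 0.13421

P(E) ≈ 0.1342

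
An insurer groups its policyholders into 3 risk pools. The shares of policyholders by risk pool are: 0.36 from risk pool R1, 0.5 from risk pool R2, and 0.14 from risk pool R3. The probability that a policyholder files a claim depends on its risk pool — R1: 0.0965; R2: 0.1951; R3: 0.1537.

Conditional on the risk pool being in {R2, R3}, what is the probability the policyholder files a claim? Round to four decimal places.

0.1860

Let S = {R2, R3}.
P(S) = 0.5 + 0.14 = 0.64.
P(C ∩ S) = 0.1951·0.5 + 0.1537·0.14 = 0.09755 + 0.021518 = 0.119068.
P(C | S) = 0.119068 / 0.64 = 0.186044…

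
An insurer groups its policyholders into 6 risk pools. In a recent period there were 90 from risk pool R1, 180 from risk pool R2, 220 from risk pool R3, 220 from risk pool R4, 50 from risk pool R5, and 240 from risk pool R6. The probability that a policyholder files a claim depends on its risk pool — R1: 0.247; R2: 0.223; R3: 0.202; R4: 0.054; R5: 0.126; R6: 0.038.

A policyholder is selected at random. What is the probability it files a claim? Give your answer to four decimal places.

0.1341

Total: 90 + 180 + 220 + 220 + 50 + 240 = 1000.
P(R1) = 90/1000 = 0.09. P(R2) = 180/1000 = 0.18. P(R3) = 220/1000 = 0.22. P(R4) = 220/1000 = 0.22. P(R5) = 50/1000 = 0.05. P(R6) = 240/1000 = 0.24.
Summing over the partition,
P(C) = P(C|R1)·P(R1) + P(C|R2)·P(R2) + P(C|R3)·P(R3) + P(C|R4)·P(R4) + P(C|R5)·P(R5) + P(C|R6)·P(R6)
      = 0.247·0.09 + 0.223·0.18 + 0.202·0.22 + 0.054·0.22 + 0.126·0.05 + 0.038·0.24
      = 0.02223 + 0.04014 + 0.04444 + 0.01188 + 0.0063 + 0.00912 = 0.13411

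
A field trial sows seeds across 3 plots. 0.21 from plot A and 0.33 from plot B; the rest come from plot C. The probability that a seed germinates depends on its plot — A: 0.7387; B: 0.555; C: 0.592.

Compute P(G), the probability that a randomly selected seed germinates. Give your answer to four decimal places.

P(C) = 1 − (0.21 + 0.33) = 0.46.
Summing over the partition,
P(G) = P(G|A)·P(A) + P(G|B)·P(B) + P(G|C)·P(C)
      = 0.7387·0.21 + 0.555·0.33 + 0.592·0.46
      = 0.155127 + 0.18315 + 0.27232 = 0.610597

P(G) ≈ 0.6106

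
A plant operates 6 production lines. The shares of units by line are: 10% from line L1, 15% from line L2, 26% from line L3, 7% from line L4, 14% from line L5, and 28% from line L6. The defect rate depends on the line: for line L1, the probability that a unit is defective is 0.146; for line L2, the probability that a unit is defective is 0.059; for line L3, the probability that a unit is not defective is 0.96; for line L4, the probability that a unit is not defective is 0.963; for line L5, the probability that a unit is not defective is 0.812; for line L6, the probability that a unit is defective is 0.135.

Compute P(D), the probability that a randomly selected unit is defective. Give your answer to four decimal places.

P(D|L3) = 1 − 0.96 = 0.04.
P(D|L4) = 1 − 0.963 = 0.037.
P(D|L5) = 1 − 0.812 = 0.188.
By the law of total probability,
P(D) = P(D|L1)·P(L1) + P(D|L2)·P(L2) + P(D|L3)·P(L3) + P(D|L4)·P(L4) + P(D|L5)·P(L5) + P(D|L6)·P(L6)
      = 0.146·0.1 + 0.059·0.15 + 0.04·0.26 + 0.037·0.07 + 0.188·0.14 + 0.135·0.28
      = 0.0146 + 0.00885 + 0.0104 + 0.00259 + 0.02632 + 0.0378 = 0.10056

0.1006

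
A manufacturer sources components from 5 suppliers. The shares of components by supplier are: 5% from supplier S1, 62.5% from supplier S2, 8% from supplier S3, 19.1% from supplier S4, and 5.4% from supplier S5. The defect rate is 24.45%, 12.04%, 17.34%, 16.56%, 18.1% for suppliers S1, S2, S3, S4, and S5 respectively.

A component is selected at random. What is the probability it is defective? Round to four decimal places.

0.1428

P(D) = P(D|S1)·P(S1) + P(D|S2)·P(S2) + P(D|S3)·P(S3) + P(D|S4)·P(S4) + P(D|S5)·P(S5)
      = 0.2445·0.05 + 0.1204·0.625 + 0.1734·0.08 + 0.1656·0.191 + 0.181·0.054
      = 0.012225 + 0.07525 + 0.013872 + 0.0316296 + 0.009774 = 0.1427506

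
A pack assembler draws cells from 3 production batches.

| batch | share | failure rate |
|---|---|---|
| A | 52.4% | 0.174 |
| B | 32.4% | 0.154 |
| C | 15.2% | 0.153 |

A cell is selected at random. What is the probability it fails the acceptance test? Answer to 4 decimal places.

P(F) = P(F|A)·P(A) + P(F|B)·P(B) + P(F|C)·P(C)
      = 0.174·0.524 + 0.154·0.324 + 0.153·0.152
      = 0.091176 + 0.049896 + 0.023256 = 0.164328

0.1643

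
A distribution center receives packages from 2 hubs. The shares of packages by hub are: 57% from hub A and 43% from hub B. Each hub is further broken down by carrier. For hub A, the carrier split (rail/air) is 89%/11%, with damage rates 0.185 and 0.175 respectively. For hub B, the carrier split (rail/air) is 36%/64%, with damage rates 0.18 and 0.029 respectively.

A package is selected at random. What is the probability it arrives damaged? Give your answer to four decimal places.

P(D) ≈ 0.1407

P(D|A) = 0.89·0.185 + 0.11·0.175 = 0.16465 + 0.01925 = 0.1839
P(D|B) = 0.36·0.18 + 0.64·0.029 = 0.0648 + 0.01856 = 0.08336
By total probability over the outer partition,
P(D) = 0.57·0.1839 + 0.43·0.08336
      = 0.104823 + 0.0358448 = 0.1406678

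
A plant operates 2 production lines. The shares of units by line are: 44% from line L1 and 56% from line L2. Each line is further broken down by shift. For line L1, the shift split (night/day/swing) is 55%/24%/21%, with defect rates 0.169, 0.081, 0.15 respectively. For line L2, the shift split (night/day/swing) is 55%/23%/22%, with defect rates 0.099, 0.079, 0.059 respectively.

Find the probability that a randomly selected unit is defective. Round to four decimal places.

P(D|L1) = 0.55·0.169 + 0.24·0.081 + 0.21·0.15 = 0.09295 + 0.01944 + 0.0315 = 0.14389
P(D|L2) = 0.55·0.099 + 0.23·0.079 + 0.22·0.059 = 0.05445 + 0.01817 + 0.01298 = 0.0856
By total probability over the outer partition,
P(D) = 0.44·0.14389 + 0.56·0.0856
      = 0.0633116 + 0.047936 = 0.1112476

0.1112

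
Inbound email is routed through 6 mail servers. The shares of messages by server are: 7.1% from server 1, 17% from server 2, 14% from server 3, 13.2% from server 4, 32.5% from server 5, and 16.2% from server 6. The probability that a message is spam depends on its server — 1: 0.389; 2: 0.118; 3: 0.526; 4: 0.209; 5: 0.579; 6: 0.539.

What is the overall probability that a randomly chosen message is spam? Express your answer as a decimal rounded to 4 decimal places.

P(S) = P(S|1)·P(1) + P(S|2)·P(2) + P(S|3)·P(3) + P(S|4)·P(4) + P(S|5)·P(5) + P(S|6)·P(6)
      = 0.389·0.071 + 0.118·0.17 + 0.526·0.14 + 0.209·0.132 + 0.579·0.325 + 0.539·0.162
      = 0.027619 + 0.02006 + 0.07364 + 0.027588 + 0.188175 + 0.087318 = 0.4244

P(S) ≈ 0.4244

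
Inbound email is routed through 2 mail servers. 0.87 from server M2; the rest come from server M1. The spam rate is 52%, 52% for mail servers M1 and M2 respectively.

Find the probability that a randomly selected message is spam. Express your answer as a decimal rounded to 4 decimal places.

P(M1) = 1 − (0.87) = 0.13.
P(S) = P(S|M1)·P(M1) + P(S|M2)·P(M2)
      = 0.52·0.13 + 0.52·0.87
      = 0.0676 + 0.4524 = 0.52

P(S) ≈ 0.5200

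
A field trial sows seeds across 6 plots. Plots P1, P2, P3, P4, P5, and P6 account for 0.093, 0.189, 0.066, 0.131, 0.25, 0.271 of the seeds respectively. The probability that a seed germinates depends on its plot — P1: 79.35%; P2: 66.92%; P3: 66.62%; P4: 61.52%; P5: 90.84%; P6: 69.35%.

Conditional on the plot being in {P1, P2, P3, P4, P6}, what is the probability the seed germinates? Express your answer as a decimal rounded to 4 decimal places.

0.6837

Let S = {P1, P2, P3, P4, P6}.
P(S) = 0.093 + 0.189 + 0.066 + 0.131 + 0.271 = 0.75.
P(G ∩ S) = 0.7935·0.093 + 0.6692·0.189 + 0.6662·0.066 + 0.6152·0.131 + 0.6935·0.271 = 0.0737955 + 0.1264788 + 0.0439692 + 0.0805912 + 0.1879385 = 0.5127732.
P(G | S) = 0.5127732 / 0.75 = 0.683698…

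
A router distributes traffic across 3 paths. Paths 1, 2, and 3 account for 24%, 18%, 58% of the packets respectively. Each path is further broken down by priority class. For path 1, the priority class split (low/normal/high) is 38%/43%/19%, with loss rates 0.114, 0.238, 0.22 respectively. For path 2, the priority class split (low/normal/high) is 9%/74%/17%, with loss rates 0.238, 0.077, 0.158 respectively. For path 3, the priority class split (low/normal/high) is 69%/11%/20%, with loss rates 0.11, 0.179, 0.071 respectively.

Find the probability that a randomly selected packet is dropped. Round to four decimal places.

P(L|1) = 0.38·0.114 + 0.43·0.238 + 0.19·0.22 = 0.04332 + 0.10234 + 0.0418 = 0.18746
P(L|2) = 0.09·0.238 + 0.74·0.077 + 0.17·0.158 = 0.02142 + 0.05698 + 0.02686 = 0.10526
P(L|3) = 0.69·0.11 + 0.11·0.179 + 0.2·0.071 = 0.0759 + 0.01969 + 0.0142 = 0.10979
Then overall,
P(L) = 0.24·0.18746 + 0.18·0.10526 + 0.58·0.10979
      = 0.0449904 + 0.0189468 + 0.0636782 = 0.1276154

P(L) ≈ 0.1276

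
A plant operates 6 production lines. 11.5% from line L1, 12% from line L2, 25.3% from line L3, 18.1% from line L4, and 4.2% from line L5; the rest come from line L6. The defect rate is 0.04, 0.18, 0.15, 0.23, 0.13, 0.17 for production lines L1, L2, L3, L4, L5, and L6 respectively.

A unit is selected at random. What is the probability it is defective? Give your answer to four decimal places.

0.1604

P(L6) = 1 − (0.115 + 0.12 + 0.253 + 0.181 + 0.042) = 0.289.
Summing over the partition,
P(D) = P(D|L1)·P(L1) + P(D|L2)·P(L2) + P(D|L3)·P(L3) + P(D|L4)·P(L4) + P(D|L5)·P(L5) + P(D|L6)·P(L6)
      = 0.04·0.115 + 0.18·0.12 + 0.15·0.253 + 0.23·0.181 + 0.13·0.042 + 0.17·0.289
      = 0.0046 + 0.0216 + 0.03795 + 0.04163 + 0.00546 + 0.04913 = 0.16037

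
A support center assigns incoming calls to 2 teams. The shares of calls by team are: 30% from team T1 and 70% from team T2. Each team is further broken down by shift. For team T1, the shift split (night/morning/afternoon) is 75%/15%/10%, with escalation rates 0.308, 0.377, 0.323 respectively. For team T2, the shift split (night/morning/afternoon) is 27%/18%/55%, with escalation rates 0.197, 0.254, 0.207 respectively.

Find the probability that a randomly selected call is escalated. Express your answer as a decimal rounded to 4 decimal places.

P(E) ≈ 0.2449

P(E|T1) = 0.75·0.308 + 0.15·0.377 + 0.1·0.323 = 0.231 + 0.05655 + 0.0323 = 0.31985
P(E|T2) = 0.27·0.197 + 0.18·0.254 + 0.55·0.207 = 0.05319 + 0.04572 + 0.11385 = 0.21276
By total probability over the outer partition,
P(E) = 0.3·0.31985 + 0.7·0.21276
      = 0.095955 + 0.148932 = 0.244887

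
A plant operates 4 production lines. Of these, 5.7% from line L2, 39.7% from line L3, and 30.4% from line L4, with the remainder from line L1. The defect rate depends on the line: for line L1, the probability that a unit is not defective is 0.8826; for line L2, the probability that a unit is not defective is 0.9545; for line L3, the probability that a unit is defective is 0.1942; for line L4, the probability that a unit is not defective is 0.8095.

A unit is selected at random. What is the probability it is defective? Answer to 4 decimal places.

P(L1) = 1 − (0.057 + 0.397 + 0.304) = 0.242.
P(D|L1) = 1 − 0.8826 = 0.1174.
P(D|L2) = 1 − 0.9545 = 0.0455.
P(D|L4) = 1 − 0.8095 = 0.1905.
P(D) = P(D|L1)·P(L1) + P(D|L2)·P(L2) + P(D|L3)·P(L3) + P(D|L4)·P(L4)
      = 0.1174·0.242 + 0.0455·0.057 + 0.1942·0.397 + 0.1905·0.304
      = 0.0284108 + 0.0025935 + 0.0770974 + 0.057912 = 0.1660137

P(D) ≈ 0.1660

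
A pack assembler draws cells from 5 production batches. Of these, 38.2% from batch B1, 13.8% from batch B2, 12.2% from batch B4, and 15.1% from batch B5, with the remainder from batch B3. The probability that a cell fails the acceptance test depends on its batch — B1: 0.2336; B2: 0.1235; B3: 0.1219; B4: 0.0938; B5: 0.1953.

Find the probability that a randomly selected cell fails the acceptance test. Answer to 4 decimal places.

P(B3) = 1 − (0.382 + 0.138 + 0.122 + 0.151) = 0.207.
Summing over the partition,
P(F) = P(F|B1)·P(B1) + P(F|B2)·P(B2) + P(F|B3)·P(B3) + P(F|B4)·P(B4) + P(F|B5)·P(B5)
      = 0.2336·0.382 + 0.1235·0.138 + 0.1219·0.207 + 0.0938·0.122 + 0.1953·0.151
      = 0.0892352 + 0.017043 + 0.0252333 + 0.0114436 + 0.0294903 = 0.1724454

P(F) ≈ 0.1724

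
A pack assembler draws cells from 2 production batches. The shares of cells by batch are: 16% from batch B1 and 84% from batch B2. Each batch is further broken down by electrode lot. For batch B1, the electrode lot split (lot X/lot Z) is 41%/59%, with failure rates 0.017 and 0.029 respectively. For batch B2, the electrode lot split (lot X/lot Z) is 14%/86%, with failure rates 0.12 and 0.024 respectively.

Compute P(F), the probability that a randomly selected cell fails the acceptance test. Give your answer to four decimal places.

P(F|B1) = 0.41·0.017 + 0.59·0.029 = 0.00697 + 0.01711 = 0.02408
P(F|B2) = 0.14·0.12 + 0.86·0.024 = 0.0168 + 0.02064 = 0.03744
Then overall,
P(F) = 0.16·0.02408 + 0.84·0.03744
      = 0.0038528 + 0.0314496 = 0.0353024

P(F) ≈ 0.0353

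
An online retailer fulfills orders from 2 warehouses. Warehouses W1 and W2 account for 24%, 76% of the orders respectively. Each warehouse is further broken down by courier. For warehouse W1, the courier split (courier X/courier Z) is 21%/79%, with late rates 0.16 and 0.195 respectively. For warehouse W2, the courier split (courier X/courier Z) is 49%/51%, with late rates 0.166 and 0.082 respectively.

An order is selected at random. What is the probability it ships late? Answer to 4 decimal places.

0.1386

P(L|W1) = 0.21·0.16 + 0.79·0.195 = 0.0336 + 0.15405 = 0.18765
P(L|W2) = 0.49·0.166 + 0.51·0.082 = 0.08134 + 0.04182 = 0.12316
By total probability over the outer partition,
P(L) = 0.24·0.18765 + 0.76·0.12316
      = 0.045036 + 0.0936016 = 0.1386376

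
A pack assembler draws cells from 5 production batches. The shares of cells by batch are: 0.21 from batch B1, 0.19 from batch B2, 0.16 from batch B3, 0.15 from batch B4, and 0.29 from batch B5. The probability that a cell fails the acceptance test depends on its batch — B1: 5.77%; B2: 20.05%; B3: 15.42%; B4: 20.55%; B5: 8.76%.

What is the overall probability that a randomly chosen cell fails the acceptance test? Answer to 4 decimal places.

P(F) = P(F|B1)·P(B1) + P(F|B2)·P(B2) + P(F|B3)·P(B3) + P(F|B4)·P(B4) + P(F|B5)·P(B5)
      = 0.0577·0.21 + 0.2005·0.19 + 0.1542·0.16 + 0.2055·0.15 + 0.0876·0.29
      = 0.012117 + 0.038095 + 0.024672 + 0.030825 + 0.025404 = 0.131113

P(F) ≈ 0.1311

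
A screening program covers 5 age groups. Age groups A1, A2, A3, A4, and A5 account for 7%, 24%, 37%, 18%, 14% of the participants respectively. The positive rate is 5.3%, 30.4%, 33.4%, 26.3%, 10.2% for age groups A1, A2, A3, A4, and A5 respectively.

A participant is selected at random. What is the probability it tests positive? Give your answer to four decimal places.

0.2619

Summing over the partition,
P(T) = P(T|A1)·P(A1) + P(T|A2)·P(A2) + P(T|A3)·P(A3) + P(T|A4)·P(A4) + P(T|A5)·P(A5)
      = 0.053·0.07 + 0.304·0.24 + 0.334·0.37 + 0.263·0.18 + 0.102·0.14
      = 0.00371 + 0.07296 + 0.12358 + 0.04734 + 0.01428 = 0.26187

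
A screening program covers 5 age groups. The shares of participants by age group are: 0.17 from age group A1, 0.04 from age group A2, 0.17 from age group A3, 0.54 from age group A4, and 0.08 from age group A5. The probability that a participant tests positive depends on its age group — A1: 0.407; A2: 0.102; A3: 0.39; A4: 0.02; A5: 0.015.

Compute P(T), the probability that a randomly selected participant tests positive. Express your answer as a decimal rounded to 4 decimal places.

P(T) ≈ 0.1516

Using total probability over the partition,
P(T) = P(T|A1)·P(A1) + P(T|A2)·P(A2) + P(T|A3)·P(A3) + P(T|A4)·P(A4) + P(T|A5)·P(A5)
      = 0.407·0.17 + 0.102·0.04 + 0.39·0.17 + 0.02·0.54 + 0.015·0.08
      = 0.06919 + 0.00408 + 0.0663 + 0.0108 + 0.0012 = 0.15157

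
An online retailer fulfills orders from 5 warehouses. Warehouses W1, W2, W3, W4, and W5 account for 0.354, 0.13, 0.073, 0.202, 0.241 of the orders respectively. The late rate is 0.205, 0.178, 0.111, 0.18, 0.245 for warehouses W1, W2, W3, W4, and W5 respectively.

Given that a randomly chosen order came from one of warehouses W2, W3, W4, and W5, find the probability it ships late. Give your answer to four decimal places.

Let S = {W2, W3, W4, W5}.
P(S) = 0.13 + 0.073 + 0.202 + 0.241 = 0.646.
P(L ∩ S) = 0.178·0.13 + 0.111·0.073 + 0.18·0.202 + 0.245·0.241 = 0.02314 + 0.008103 + 0.03636 + 0.059045 = 0.126648.
P(L | S) = 0.126648 / 0.646 = 0.196050…

0.1960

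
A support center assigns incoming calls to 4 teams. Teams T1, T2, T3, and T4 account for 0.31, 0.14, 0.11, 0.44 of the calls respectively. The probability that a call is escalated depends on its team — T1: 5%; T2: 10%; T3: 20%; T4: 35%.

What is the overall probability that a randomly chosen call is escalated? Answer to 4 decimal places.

0.2055

P(E) = P(E|T1)·P(T1) + P(E|T2)·P(T2) + P(E|T3)·P(T3) + P(E|T4)·P(T4)
      = 0.05·0.31 + 0.1·0.14 + 0.2·0.11 + 0.35·0.44
      = 0.0155 + 0.014 + 0.022 + 0.154 = 0.2055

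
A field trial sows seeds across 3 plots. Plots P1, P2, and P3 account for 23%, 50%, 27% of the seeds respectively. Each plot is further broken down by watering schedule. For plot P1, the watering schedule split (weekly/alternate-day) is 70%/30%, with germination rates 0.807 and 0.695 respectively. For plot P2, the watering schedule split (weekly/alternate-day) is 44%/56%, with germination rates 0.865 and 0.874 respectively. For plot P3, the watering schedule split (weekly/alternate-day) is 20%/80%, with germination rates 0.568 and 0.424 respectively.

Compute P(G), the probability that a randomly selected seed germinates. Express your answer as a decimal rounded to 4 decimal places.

0.7352

P(G|P1) = 0.7·0.807 + 0.3·0.695 = 0.5649 + 0.2085 = 0.7734
P(G|P2) = 0.44·0.865 + 0.56·0.874 = 0.3806 + 0.48944 = 0.87004
P(G|P3) = 0.2·0.568 + 0.8·0.424 = 0.1136 + 0.3392 = 0.4528
By total probability over the outer partition,
P(G) = 0.23·0.7734 + 0.5·0.87004 + 0.27·0.4528
      = 0.177882 + 0.43502 + 0.122256 = 0.735158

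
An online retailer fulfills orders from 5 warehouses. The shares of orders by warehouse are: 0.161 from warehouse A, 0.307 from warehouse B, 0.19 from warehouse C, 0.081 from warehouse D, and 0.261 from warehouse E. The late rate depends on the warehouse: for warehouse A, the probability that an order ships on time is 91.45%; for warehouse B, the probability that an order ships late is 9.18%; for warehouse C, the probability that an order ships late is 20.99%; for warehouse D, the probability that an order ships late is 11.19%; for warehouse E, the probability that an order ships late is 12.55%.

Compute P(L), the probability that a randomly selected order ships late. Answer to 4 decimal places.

P(L) ≈ 0.1236

P(L|A) = 1 − 0.9145 = 0.0855.
P(L) = P(L|A)·P(A) + P(L|B)·P(B) + P(L|C)·P(C) + P(L|D)·P(D) + P(L|E)·P(E)
      = 0.0855·0.161 + 0.0918·0.307 + 0.2099·0.19 + 0.1119·0.081 + 0.1255·0.261
      = 0.0137655 + 0.0281826 + 0.039881 + 0.0090639 + 0.0327555 = 0.1236485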